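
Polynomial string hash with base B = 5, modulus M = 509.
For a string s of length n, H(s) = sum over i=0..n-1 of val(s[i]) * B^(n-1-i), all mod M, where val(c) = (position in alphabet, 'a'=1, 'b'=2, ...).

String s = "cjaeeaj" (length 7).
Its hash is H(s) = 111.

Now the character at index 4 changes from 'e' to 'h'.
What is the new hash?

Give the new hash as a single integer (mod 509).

Answer: 186

Derivation:
val('e') = 5, val('h') = 8
Position k = 4, exponent = n-1-k = 2
B^2 mod M = 5^2 mod 509 = 25
Delta = (8 - 5) * 25 mod 509 = 75
New hash = (111 + 75) mod 509 = 186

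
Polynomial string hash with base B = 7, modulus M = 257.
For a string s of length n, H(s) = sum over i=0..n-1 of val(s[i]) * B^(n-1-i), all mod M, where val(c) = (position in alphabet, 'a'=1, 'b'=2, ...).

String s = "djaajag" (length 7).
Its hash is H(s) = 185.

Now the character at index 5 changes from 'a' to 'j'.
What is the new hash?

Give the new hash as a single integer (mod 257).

Answer: 248

Derivation:
val('a') = 1, val('j') = 10
Position k = 5, exponent = n-1-k = 1
B^1 mod M = 7^1 mod 257 = 7
Delta = (10 - 1) * 7 mod 257 = 63
New hash = (185 + 63) mod 257 = 248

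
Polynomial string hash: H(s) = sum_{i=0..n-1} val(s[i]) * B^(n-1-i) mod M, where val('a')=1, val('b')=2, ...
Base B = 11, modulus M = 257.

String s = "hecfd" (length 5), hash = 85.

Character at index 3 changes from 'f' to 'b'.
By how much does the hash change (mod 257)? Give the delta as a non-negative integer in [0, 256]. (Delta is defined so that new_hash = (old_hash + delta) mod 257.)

Answer: 213

Derivation:
Delta formula: (val(new) - val(old)) * B^(n-1-k) mod M
  val('b') - val('f') = 2 - 6 = -4
  B^(n-1-k) = 11^1 mod 257 = 11
  Delta = -4 * 11 mod 257 = 213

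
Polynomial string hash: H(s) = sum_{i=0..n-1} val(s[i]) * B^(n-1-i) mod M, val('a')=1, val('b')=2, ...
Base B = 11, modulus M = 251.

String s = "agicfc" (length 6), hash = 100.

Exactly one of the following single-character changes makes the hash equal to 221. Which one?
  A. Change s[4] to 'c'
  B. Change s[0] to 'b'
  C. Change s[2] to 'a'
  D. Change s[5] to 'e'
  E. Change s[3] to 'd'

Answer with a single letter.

Answer: E

Derivation:
Option A: s[4]='f'->'c', delta=(3-6)*11^1 mod 251 = 218, hash=100+218 mod 251 = 67
Option B: s[0]='a'->'b', delta=(2-1)*11^5 mod 251 = 160, hash=100+160 mod 251 = 9
Option C: s[2]='i'->'a', delta=(1-9)*11^3 mod 251 = 145, hash=100+145 mod 251 = 245
Option D: s[5]='c'->'e', delta=(5-3)*11^0 mod 251 = 2, hash=100+2 mod 251 = 102
Option E: s[3]='c'->'d', delta=(4-3)*11^2 mod 251 = 121, hash=100+121 mod 251 = 221 <-- target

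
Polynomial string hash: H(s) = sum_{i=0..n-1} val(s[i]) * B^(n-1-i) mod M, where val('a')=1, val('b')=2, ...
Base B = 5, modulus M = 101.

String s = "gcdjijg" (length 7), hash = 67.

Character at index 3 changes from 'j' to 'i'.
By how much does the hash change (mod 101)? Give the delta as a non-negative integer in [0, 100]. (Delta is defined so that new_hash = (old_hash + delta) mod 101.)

Answer: 77

Derivation:
Delta formula: (val(new) - val(old)) * B^(n-1-k) mod M
  val('i') - val('j') = 9 - 10 = -1
  B^(n-1-k) = 5^3 mod 101 = 24
  Delta = -1 * 24 mod 101 = 77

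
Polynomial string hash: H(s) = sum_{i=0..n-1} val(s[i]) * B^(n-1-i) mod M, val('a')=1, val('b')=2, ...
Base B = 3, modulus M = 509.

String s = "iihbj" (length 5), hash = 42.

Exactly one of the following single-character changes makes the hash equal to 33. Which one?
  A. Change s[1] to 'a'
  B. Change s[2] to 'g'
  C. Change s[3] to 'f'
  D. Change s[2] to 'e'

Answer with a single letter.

Option A: s[1]='i'->'a', delta=(1-9)*3^3 mod 509 = 293, hash=42+293 mod 509 = 335
Option B: s[2]='h'->'g', delta=(7-8)*3^2 mod 509 = 500, hash=42+500 mod 509 = 33 <-- target
Option C: s[3]='b'->'f', delta=(6-2)*3^1 mod 509 = 12, hash=42+12 mod 509 = 54
Option D: s[2]='h'->'e', delta=(5-8)*3^2 mod 509 = 482, hash=42+482 mod 509 = 15

Answer: B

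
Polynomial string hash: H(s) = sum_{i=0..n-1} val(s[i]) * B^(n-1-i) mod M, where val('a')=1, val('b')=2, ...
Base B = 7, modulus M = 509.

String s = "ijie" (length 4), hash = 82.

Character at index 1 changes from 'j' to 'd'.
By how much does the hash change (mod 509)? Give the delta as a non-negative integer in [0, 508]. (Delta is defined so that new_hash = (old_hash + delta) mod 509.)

Delta formula: (val(new) - val(old)) * B^(n-1-k) mod M
  val('d') - val('j') = 4 - 10 = -6
  B^(n-1-k) = 7^2 mod 509 = 49
  Delta = -6 * 49 mod 509 = 215

Answer: 215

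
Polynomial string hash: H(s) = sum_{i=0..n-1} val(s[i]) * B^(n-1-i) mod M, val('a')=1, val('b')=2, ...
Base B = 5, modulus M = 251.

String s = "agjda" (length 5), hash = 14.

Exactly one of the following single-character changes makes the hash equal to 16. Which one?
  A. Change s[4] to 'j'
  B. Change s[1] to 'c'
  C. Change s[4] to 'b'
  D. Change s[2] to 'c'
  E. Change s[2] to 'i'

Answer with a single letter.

Answer: B

Derivation:
Option A: s[4]='a'->'j', delta=(10-1)*5^0 mod 251 = 9, hash=14+9 mod 251 = 23
Option B: s[1]='g'->'c', delta=(3-7)*5^3 mod 251 = 2, hash=14+2 mod 251 = 16 <-- target
Option C: s[4]='a'->'b', delta=(2-1)*5^0 mod 251 = 1, hash=14+1 mod 251 = 15
Option D: s[2]='j'->'c', delta=(3-10)*5^2 mod 251 = 76, hash=14+76 mod 251 = 90
Option E: s[2]='j'->'i', delta=(9-10)*5^2 mod 251 = 226, hash=14+226 mod 251 = 240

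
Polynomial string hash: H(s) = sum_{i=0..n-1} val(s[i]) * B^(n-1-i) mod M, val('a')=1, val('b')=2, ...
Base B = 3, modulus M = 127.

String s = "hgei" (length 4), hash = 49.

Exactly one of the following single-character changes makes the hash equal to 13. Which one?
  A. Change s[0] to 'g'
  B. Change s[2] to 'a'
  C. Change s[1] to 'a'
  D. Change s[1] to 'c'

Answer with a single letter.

Option A: s[0]='h'->'g', delta=(7-8)*3^3 mod 127 = 100, hash=49+100 mod 127 = 22
Option B: s[2]='e'->'a', delta=(1-5)*3^1 mod 127 = 115, hash=49+115 mod 127 = 37
Option C: s[1]='g'->'a', delta=(1-7)*3^2 mod 127 = 73, hash=49+73 mod 127 = 122
Option D: s[1]='g'->'c', delta=(3-7)*3^2 mod 127 = 91, hash=49+91 mod 127 = 13 <-- target

Answer: D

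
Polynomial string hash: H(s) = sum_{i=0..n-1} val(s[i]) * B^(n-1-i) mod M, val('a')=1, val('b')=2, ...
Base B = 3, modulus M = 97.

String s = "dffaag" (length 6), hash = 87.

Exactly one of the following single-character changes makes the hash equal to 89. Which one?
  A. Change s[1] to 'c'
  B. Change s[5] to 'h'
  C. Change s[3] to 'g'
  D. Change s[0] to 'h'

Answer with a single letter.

Answer: D

Derivation:
Option A: s[1]='f'->'c', delta=(3-6)*3^4 mod 97 = 48, hash=87+48 mod 97 = 38
Option B: s[5]='g'->'h', delta=(8-7)*3^0 mod 97 = 1, hash=87+1 mod 97 = 88
Option C: s[3]='a'->'g', delta=(7-1)*3^2 mod 97 = 54, hash=87+54 mod 97 = 44
Option D: s[0]='d'->'h', delta=(8-4)*3^5 mod 97 = 2, hash=87+2 mod 97 = 89 <-- target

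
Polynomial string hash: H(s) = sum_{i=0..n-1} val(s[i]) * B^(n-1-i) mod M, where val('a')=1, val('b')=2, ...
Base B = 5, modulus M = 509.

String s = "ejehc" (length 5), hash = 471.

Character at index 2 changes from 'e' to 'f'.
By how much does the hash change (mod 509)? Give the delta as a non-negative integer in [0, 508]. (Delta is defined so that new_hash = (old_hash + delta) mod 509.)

Answer: 25

Derivation:
Delta formula: (val(new) - val(old)) * B^(n-1-k) mod M
  val('f') - val('e') = 6 - 5 = 1
  B^(n-1-k) = 5^2 mod 509 = 25
  Delta = 1 * 25 mod 509 = 25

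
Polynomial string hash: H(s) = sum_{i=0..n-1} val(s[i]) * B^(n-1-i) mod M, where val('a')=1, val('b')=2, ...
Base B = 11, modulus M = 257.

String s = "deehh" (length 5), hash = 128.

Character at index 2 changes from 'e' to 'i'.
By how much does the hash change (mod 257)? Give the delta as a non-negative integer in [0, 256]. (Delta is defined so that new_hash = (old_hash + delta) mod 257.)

Delta formula: (val(new) - val(old)) * B^(n-1-k) mod M
  val('i') - val('e') = 9 - 5 = 4
  B^(n-1-k) = 11^2 mod 257 = 121
  Delta = 4 * 121 mod 257 = 227

Answer: 227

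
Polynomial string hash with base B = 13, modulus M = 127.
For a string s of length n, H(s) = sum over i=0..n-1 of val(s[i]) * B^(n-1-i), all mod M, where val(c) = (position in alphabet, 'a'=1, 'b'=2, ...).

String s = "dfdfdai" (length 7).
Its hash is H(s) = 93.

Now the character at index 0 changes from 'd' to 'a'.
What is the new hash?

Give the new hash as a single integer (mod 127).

val('d') = 4, val('a') = 1
Position k = 0, exponent = n-1-k = 6
B^6 mod M = 13^6 mod 127 = 47
Delta = (1 - 4) * 47 mod 127 = 113
New hash = (93 + 113) mod 127 = 79

Answer: 79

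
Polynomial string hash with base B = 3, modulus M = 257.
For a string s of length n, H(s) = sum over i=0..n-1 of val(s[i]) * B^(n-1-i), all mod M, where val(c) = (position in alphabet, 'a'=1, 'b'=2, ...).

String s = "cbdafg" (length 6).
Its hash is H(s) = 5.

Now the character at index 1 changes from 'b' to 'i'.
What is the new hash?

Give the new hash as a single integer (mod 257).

Answer: 58

Derivation:
val('b') = 2, val('i') = 9
Position k = 1, exponent = n-1-k = 4
B^4 mod M = 3^4 mod 257 = 81
Delta = (9 - 2) * 81 mod 257 = 53
New hash = (5 + 53) mod 257 = 58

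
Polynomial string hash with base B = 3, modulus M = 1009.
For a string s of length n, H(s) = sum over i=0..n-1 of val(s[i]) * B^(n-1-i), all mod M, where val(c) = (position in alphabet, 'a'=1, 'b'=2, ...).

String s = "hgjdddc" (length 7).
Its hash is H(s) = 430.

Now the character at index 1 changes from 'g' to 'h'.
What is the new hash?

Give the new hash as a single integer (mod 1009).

Answer: 673

Derivation:
val('g') = 7, val('h') = 8
Position k = 1, exponent = n-1-k = 5
B^5 mod M = 3^5 mod 1009 = 243
Delta = (8 - 7) * 243 mod 1009 = 243
New hash = (430 + 243) mod 1009 = 673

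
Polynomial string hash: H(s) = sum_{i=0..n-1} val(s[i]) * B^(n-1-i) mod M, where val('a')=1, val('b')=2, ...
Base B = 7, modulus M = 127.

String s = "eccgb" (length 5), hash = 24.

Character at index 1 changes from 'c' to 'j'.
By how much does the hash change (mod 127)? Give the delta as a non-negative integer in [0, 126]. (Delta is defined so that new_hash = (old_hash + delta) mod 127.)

Delta formula: (val(new) - val(old)) * B^(n-1-k) mod M
  val('j') - val('c') = 10 - 3 = 7
  B^(n-1-k) = 7^3 mod 127 = 89
  Delta = 7 * 89 mod 127 = 115

Answer: 115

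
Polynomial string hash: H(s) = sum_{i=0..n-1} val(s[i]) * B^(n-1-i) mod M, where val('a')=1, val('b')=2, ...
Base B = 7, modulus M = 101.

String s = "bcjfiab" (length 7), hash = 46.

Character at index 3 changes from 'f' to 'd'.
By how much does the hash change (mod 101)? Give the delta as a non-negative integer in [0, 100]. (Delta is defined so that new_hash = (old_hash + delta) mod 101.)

Answer: 21

Derivation:
Delta formula: (val(new) - val(old)) * B^(n-1-k) mod M
  val('d') - val('f') = 4 - 6 = -2
  B^(n-1-k) = 7^3 mod 101 = 40
  Delta = -2 * 40 mod 101 = 21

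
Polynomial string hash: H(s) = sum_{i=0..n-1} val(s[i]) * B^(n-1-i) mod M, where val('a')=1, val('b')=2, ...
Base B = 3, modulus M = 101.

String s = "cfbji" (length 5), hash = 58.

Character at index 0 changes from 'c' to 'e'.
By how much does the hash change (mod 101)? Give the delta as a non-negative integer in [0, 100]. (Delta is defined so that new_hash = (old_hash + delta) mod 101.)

Delta formula: (val(new) - val(old)) * B^(n-1-k) mod M
  val('e') - val('c') = 5 - 3 = 2
  B^(n-1-k) = 3^4 mod 101 = 81
  Delta = 2 * 81 mod 101 = 61

Answer: 61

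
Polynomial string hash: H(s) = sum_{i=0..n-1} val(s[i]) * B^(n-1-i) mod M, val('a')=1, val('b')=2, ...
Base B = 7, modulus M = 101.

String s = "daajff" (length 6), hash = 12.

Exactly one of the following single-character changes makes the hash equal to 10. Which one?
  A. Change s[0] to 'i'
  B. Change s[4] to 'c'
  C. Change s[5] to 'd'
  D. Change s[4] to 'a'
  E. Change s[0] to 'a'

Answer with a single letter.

Option A: s[0]='d'->'i', delta=(9-4)*7^5 mod 101 = 3, hash=12+3 mod 101 = 15
Option B: s[4]='f'->'c', delta=(3-6)*7^1 mod 101 = 80, hash=12+80 mod 101 = 92
Option C: s[5]='f'->'d', delta=(4-6)*7^0 mod 101 = 99, hash=12+99 mod 101 = 10 <-- target
Option D: s[4]='f'->'a', delta=(1-6)*7^1 mod 101 = 66, hash=12+66 mod 101 = 78
Option E: s[0]='d'->'a', delta=(1-4)*7^5 mod 101 = 79, hash=12+79 mod 101 = 91

Answer: C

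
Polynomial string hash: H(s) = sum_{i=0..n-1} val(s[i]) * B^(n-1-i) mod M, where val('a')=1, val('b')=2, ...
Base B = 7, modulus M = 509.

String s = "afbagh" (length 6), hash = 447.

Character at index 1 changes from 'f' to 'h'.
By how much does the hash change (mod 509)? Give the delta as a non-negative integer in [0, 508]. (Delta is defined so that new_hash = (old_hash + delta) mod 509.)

Delta formula: (val(new) - val(old)) * B^(n-1-k) mod M
  val('h') - val('f') = 8 - 6 = 2
  B^(n-1-k) = 7^4 mod 509 = 365
  Delta = 2 * 365 mod 509 = 221

Answer: 221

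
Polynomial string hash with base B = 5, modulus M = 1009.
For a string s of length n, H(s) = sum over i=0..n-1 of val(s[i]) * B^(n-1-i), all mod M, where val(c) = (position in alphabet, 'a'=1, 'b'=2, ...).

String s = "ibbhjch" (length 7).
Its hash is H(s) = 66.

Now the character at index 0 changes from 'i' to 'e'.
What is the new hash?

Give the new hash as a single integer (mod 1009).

val('i') = 9, val('e') = 5
Position k = 0, exponent = n-1-k = 6
B^6 mod M = 5^6 mod 1009 = 490
Delta = (5 - 9) * 490 mod 1009 = 58
New hash = (66 + 58) mod 1009 = 124

Answer: 124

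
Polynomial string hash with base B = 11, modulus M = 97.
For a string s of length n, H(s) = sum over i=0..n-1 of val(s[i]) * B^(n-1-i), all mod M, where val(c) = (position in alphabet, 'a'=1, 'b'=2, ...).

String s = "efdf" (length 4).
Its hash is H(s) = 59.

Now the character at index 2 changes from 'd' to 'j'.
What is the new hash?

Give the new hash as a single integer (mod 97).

val('d') = 4, val('j') = 10
Position k = 2, exponent = n-1-k = 1
B^1 mod M = 11^1 mod 97 = 11
Delta = (10 - 4) * 11 mod 97 = 66
New hash = (59 + 66) mod 97 = 28

Answer: 28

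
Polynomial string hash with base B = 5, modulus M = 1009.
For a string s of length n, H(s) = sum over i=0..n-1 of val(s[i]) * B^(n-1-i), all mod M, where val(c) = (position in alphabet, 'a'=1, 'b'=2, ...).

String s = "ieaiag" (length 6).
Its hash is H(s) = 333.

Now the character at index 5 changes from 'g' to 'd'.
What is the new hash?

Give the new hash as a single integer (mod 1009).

Answer: 330

Derivation:
val('g') = 7, val('d') = 4
Position k = 5, exponent = n-1-k = 0
B^0 mod M = 5^0 mod 1009 = 1
Delta = (4 - 7) * 1 mod 1009 = 1006
New hash = (333 + 1006) mod 1009 = 330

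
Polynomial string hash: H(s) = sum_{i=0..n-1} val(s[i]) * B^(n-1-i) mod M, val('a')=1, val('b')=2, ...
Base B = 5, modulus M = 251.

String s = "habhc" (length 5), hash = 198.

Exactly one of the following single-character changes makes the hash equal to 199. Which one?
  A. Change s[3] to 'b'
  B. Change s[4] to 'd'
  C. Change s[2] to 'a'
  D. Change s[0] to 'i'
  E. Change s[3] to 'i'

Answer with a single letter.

Answer: B

Derivation:
Option A: s[3]='h'->'b', delta=(2-8)*5^1 mod 251 = 221, hash=198+221 mod 251 = 168
Option B: s[4]='c'->'d', delta=(4-3)*5^0 mod 251 = 1, hash=198+1 mod 251 = 199 <-- target
Option C: s[2]='b'->'a', delta=(1-2)*5^2 mod 251 = 226, hash=198+226 mod 251 = 173
Option D: s[0]='h'->'i', delta=(9-8)*5^4 mod 251 = 123, hash=198+123 mod 251 = 70
Option E: s[3]='h'->'i', delta=(9-8)*5^1 mod 251 = 5, hash=198+5 mod 251 = 203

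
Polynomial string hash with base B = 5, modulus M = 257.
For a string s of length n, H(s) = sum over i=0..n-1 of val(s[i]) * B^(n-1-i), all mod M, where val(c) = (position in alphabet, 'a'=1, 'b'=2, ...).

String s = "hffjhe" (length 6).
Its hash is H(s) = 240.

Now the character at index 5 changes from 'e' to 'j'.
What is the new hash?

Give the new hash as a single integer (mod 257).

Answer: 245

Derivation:
val('e') = 5, val('j') = 10
Position k = 5, exponent = n-1-k = 0
B^0 mod M = 5^0 mod 257 = 1
Delta = (10 - 5) * 1 mod 257 = 5
New hash = (240 + 5) mod 257 = 245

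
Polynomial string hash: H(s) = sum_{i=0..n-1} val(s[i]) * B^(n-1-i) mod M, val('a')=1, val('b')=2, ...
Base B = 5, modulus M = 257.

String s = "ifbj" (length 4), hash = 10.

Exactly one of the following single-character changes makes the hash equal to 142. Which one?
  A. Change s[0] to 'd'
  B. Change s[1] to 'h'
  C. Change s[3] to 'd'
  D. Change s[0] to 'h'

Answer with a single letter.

Option A: s[0]='i'->'d', delta=(4-9)*5^3 mod 257 = 146, hash=10+146 mod 257 = 156
Option B: s[1]='f'->'h', delta=(8-6)*5^2 mod 257 = 50, hash=10+50 mod 257 = 60
Option C: s[3]='j'->'d', delta=(4-10)*5^0 mod 257 = 251, hash=10+251 mod 257 = 4
Option D: s[0]='i'->'h', delta=(8-9)*5^3 mod 257 = 132, hash=10+132 mod 257 = 142 <-- target

Answer: D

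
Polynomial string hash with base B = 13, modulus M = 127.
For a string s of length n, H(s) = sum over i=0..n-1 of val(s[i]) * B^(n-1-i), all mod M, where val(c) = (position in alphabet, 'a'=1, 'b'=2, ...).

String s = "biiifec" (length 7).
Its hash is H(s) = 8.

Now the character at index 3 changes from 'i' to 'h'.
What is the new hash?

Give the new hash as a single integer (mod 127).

Answer: 97

Derivation:
val('i') = 9, val('h') = 8
Position k = 3, exponent = n-1-k = 3
B^3 mod M = 13^3 mod 127 = 38
Delta = (8 - 9) * 38 mod 127 = 89
New hash = (8 + 89) mod 127 = 97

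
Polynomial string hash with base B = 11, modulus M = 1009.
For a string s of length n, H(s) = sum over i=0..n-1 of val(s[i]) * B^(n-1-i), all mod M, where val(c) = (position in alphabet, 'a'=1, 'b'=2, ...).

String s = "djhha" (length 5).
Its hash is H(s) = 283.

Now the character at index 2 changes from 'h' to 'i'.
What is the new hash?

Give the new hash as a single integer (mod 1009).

Answer: 404

Derivation:
val('h') = 8, val('i') = 9
Position k = 2, exponent = n-1-k = 2
B^2 mod M = 11^2 mod 1009 = 121
Delta = (9 - 8) * 121 mod 1009 = 121
New hash = (283 + 121) mod 1009 = 404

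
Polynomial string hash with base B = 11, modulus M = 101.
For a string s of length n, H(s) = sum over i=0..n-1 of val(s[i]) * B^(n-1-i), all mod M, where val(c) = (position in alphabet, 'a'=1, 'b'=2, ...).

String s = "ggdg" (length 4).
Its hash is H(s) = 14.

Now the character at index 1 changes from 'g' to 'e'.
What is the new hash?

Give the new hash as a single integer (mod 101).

val('g') = 7, val('e') = 5
Position k = 1, exponent = n-1-k = 2
B^2 mod M = 11^2 mod 101 = 20
Delta = (5 - 7) * 20 mod 101 = 61
New hash = (14 + 61) mod 101 = 75

Answer: 75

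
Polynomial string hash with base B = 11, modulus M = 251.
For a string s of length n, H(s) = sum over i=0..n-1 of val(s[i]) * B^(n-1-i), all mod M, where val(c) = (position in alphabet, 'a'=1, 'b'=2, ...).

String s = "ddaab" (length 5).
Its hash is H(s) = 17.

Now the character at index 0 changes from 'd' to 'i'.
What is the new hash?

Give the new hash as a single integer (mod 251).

val('d') = 4, val('i') = 9
Position k = 0, exponent = n-1-k = 4
B^4 mod M = 11^4 mod 251 = 83
Delta = (9 - 4) * 83 mod 251 = 164
New hash = (17 + 164) mod 251 = 181

Answer: 181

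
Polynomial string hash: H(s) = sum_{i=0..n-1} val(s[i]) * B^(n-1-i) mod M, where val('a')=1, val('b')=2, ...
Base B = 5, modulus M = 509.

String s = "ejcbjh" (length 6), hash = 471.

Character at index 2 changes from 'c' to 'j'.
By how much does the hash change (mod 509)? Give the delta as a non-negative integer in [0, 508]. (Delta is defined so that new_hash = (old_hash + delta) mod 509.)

Answer: 366

Derivation:
Delta formula: (val(new) - val(old)) * B^(n-1-k) mod M
  val('j') - val('c') = 10 - 3 = 7
  B^(n-1-k) = 5^3 mod 509 = 125
  Delta = 7 * 125 mod 509 = 366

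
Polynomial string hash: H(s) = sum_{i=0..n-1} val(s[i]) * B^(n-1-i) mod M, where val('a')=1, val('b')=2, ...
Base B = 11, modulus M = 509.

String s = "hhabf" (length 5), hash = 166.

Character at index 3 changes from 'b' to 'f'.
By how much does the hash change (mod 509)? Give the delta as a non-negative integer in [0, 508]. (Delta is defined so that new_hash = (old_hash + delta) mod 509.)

Answer: 44

Derivation:
Delta formula: (val(new) - val(old)) * B^(n-1-k) mod M
  val('f') - val('b') = 6 - 2 = 4
  B^(n-1-k) = 11^1 mod 509 = 11
  Delta = 4 * 11 mod 509 = 44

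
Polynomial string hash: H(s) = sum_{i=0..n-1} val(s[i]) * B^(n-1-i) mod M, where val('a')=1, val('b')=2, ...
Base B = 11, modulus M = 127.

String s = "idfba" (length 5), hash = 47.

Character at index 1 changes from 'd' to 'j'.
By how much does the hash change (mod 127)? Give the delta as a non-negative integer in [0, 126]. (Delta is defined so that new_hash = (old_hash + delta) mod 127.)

Answer: 112

Derivation:
Delta formula: (val(new) - val(old)) * B^(n-1-k) mod M
  val('j') - val('d') = 10 - 4 = 6
  B^(n-1-k) = 11^3 mod 127 = 61
  Delta = 6 * 61 mod 127 = 112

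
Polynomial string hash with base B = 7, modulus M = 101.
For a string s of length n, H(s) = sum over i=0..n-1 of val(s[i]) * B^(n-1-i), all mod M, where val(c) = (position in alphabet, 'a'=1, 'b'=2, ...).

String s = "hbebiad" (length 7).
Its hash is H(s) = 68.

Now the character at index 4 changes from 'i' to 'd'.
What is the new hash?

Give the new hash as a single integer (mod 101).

val('i') = 9, val('d') = 4
Position k = 4, exponent = n-1-k = 2
B^2 mod M = 7^2 mod 101 = 49
Delta = (4 - 9) * 49 mod 101 = 58
New hash = (68 + 58) mod 101 = 25

Answer: 25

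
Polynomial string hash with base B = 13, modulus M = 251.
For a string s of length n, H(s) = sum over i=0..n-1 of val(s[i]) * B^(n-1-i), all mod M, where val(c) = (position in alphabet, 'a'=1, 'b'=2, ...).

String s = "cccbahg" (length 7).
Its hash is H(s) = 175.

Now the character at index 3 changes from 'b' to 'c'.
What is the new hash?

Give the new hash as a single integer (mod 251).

val('b') = 2, val('c') = 3
Position k = 3, exponent = n-1-k = 3
B^3 mod M = 13^3 mod 251 = 189
Delta = (3 - 2) * 189 mod 251 = 189
New hash = (175 + 189) mod 251 = 113

Answer: 113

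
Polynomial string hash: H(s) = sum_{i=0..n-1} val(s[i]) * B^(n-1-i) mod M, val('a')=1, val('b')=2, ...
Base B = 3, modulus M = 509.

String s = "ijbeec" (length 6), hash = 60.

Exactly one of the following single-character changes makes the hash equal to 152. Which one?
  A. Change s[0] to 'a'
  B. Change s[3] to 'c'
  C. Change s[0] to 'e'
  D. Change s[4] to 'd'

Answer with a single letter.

Option A: s[0]='i'->'a', delta=(1-9)*3^5 mod 509 = 92, hash=60+92 mod 509 = 152 <-- target
Option B: s[3]='e'->'c', delta=(3-5)*3^2 mod 509 = 491, hash=60+491 mod 509 = 42
Option C: s[0]='i'->'e', delta=(5-9)*3^5 mod 509 = 46, hash=60+46 mod 509 = 106
Option D: s[4]='e'->'d', delta=(4-5)*3^1 mod 509 = 506, hash=60+506 mod 509 = 57

Answer: A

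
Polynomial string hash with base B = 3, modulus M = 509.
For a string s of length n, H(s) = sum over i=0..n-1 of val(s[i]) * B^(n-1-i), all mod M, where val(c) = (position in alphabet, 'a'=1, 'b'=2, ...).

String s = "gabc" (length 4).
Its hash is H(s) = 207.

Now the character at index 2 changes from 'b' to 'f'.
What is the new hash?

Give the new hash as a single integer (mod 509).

val('b') = 2, val('f') = 6
Position k = 2, exponent = n-1-k = 1
B^1 mod M = 3^1 mod 509 = 3
Delta = (6 - 2) * 3 mod 509 = 12
New hash = (207 + 12) mod 509 = 219

Answer: 219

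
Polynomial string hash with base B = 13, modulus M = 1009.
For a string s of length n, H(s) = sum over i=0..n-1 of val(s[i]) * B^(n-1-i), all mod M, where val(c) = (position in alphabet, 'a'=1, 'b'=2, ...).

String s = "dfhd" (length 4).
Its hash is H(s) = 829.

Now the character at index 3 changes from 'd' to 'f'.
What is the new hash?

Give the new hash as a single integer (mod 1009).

Answer: 831

Derivation:
val('d') = 4, val('f') = 6
Position k = 3, exponent = n-1-k = 0
B^0 mod M = 13^0 mod 1009 = 1
Delta = (6 - 4) * 1 mod 1009 = 2
New hash = (829 + 2) mod 1009 = 831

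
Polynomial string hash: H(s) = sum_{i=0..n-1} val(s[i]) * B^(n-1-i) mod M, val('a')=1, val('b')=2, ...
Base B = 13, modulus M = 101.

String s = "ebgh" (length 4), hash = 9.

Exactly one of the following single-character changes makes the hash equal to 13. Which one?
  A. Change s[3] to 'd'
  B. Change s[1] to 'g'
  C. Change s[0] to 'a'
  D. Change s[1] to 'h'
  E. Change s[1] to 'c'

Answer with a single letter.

Option A: s[3]='h'->'d', delta=(4-8)*13^0 mod 101 = 97, hash=9+97 mod 101 = 5
Option B: s[1]='b'->'g', delta=(7-2)*13^2 mod 101 = 37, hash=9+37 mod 101 = 46
Option C: s[0]='e'->'a', delta=(1-5)*13^3 mod 101 = 100, hash=9+100 mod 101 = 8
Option D: s[1]='b'->'h', delta=(8-2)*13^2 mod 101 = 4, hash=9+4 mod 101 = 13 <-- target
Option E: s[1]='b'->'c', delta=(3-2)*13^2 mod 101 = 68, hash=9+68 mod 101 = 77

Answer: D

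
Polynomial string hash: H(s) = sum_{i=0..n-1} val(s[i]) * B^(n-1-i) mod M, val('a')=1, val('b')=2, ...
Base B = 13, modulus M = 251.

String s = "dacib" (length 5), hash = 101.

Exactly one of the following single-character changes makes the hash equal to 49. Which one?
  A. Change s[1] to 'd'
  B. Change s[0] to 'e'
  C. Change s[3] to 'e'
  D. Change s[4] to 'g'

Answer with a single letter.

Option A: s[1]='a'->'d', delta=(4-1)*13^3 mod 251 = 65, hash=101+65 mod 251 = 166
Option B: s[0]='d'->'e', delta=(5-4)*13^4 mod 251 = 198, hash=101+198 mod 251 = 48
Option C: s[3]='i'->'e', delta=(5-9)*13^1 mod 251 = 199, hash=101+199 mod 251 = 49 <-- target
Option D: s[4]='b'->'g', delta=(7-2)*13^0 mod 251 = 5, hash=101+5 mod 251 = 106

Answer: C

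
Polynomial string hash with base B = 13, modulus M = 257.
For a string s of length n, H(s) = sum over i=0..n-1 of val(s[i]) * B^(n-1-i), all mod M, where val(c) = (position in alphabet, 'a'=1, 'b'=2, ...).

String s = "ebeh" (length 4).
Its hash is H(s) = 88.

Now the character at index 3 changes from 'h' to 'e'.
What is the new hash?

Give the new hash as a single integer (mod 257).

Answer: 85

Derivation:
val('h') = 8, val('e') = 5
Position k = 3, exponent = n-1-k = 0
B^0 mod M = 13^0 mod 257 = 1
Delta = (5 - 8) * 1 mod 257 = 254
New hash = (88 + 254) mod 257 = 85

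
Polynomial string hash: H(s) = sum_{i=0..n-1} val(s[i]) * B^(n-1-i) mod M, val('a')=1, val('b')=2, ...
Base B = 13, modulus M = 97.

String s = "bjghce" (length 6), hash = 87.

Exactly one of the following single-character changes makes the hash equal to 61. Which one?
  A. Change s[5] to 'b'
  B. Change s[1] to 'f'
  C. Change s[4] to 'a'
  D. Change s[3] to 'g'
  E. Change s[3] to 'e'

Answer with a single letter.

Option A: s[5]='e'->'b', delta=(2-5)*13^0 mod 97 = 94, hash=87+94 mod 97 = 84
Option B: s[1]='j'->'f', delta=(6-10)*13^4 mod 97 = 22, hash=87+22 mod 97 = 12
Option C: s[4]='c'->'a', delta=(1-3)*13^1 mod 97 = 71, hash=87+71 mod 97 = 61 <-- target
Option D: s[3]='h'->'g', delta=(7-8)*13^2 mod 97 = 25, hash=87+25 mod 97 = 15
Option E: s[3]='h'->'e', delta=(5-8)*13^2 mod 97 = 75, hash=87+75 mod 97 = 65

Answer: C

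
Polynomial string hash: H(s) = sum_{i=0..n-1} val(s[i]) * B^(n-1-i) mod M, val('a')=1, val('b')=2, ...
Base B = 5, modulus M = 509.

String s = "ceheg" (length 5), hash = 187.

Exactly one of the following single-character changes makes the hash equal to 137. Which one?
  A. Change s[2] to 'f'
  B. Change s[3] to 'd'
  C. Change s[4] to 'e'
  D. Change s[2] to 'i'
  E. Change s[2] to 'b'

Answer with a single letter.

Answer: A

Derivation:
Option A: s[2]='h'->'f', delta=(6-8)*5^2 mod 509 = 459, hash=187+459 mod 509 = 137 <-- target
Option B: s[3]='e'->'d', delta=(4-5)*5^1 mod 509 = 504, hash=187+504 mod 509 = 182
Option C: s[4]='g'->'e', delta=(5-7)*5^0 mod 509 = 507, hash=187+507 mod 509 = 185
Option D: s[2]='h'->'i', delta=(9-8)*5^2 mod 509 = 25, hash=187+25 mod 509 = 212
Option E: s[2]='h'->'b', delta=(2-8)*5^2 mod 509 = 359, hash=187+359 mod 509 = 37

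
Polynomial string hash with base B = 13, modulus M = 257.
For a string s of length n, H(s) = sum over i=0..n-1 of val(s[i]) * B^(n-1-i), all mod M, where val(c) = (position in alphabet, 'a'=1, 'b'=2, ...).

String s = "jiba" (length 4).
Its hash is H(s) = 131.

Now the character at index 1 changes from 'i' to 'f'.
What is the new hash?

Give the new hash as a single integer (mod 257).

Answer: 138

Derivation:
val('i') = 9, val('f') = 6
Position k = 1, exponent = n-1-k = 2
B^2 mod M = 13^2 mod 257 = 169
Delta = (6 - 9) * 169 mod 257 = 7
New hash = (131 + 7) mod 257 = 138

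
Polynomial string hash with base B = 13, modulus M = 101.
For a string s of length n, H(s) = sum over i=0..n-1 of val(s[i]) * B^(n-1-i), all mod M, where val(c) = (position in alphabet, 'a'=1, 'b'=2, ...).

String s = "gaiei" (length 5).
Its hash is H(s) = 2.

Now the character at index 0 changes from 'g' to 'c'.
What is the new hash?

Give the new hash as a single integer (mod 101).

Answer: 90

Derivation:
val('g') = 7, val('c') = 3
Position k = 0, exponent = n-1-k = 4
B^4 mod M = 13^4 mod 101 = 79
Delta = (3 - 7) * 79 mod 101 = 88
New hash = (2 + 88) mod 101 = 90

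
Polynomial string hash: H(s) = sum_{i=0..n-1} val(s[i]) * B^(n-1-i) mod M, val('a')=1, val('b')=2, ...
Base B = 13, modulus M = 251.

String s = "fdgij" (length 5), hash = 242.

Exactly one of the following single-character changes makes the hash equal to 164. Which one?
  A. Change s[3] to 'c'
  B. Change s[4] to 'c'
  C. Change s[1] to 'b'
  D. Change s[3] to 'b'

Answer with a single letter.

Option A: s[3]='i'->'c', delta=(3-9)*13^1 mod 251 = 173, hash=242+173 mod 251 = 164 <-- target
Option B: s[4]='j'->'c', delta=(3-10)*13^0 mod 251 = 244, hash=242+244 mod 251 = 235
Option C: s[1]='d'->'b', delta=(2-4)*13^3 mod 251 = 124, hash=242+124 mod 251 = 115
Option D: s[3]='i'->'b', delta=(2-9)*13^1 mod 251 = 160, hash=242+160 mod 251 = 151

Answer: A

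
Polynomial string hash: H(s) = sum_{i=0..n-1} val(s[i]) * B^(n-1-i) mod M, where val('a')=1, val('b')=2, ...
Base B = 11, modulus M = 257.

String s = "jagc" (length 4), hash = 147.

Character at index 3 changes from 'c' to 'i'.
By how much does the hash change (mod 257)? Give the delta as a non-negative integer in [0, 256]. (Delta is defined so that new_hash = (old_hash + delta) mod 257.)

Delta formula: (val(new) - val(old)) * B^(n-1-k) mod M
  val('i') - val('c') = 9 - 3 = 6
  B^(n-1-k) = 11^0 mod 257 = 1
  Delta = 6 * 1 mod 257 = 6

Answer: 6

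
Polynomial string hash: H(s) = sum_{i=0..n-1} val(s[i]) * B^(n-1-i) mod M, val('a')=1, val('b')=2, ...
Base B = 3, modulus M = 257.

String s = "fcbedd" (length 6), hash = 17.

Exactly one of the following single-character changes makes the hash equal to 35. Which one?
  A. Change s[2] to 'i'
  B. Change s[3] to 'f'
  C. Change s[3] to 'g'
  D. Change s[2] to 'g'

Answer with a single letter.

Answer: C

Derivation:
Option A: s[2]='b'->'i', delta=(9-2)*3^3 mod 257 = 189, hash=17+189 mod 257 = 206
Option B: s[3]='e'->'f', delta=(6-5)*3^2 mod 257 = 9, hash=17+9 mod 257 = 26
Option C: s[3]='e'->'g', delta=(7-5)*3^2 mod 257 = 18, hash=17+18 mod 257 = 35 <-- target
Option D: s[2]='b'->'g', delta=(7-2)*3^3 mod 257 = 135, hash=17+135 mod 257 = 152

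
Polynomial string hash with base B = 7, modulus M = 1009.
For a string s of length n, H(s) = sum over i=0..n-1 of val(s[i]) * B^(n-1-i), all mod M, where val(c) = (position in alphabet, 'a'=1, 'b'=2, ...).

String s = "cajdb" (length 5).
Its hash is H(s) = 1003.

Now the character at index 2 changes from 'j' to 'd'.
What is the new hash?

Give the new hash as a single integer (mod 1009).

Answer: 709

Derivation:
val('j') = 10, val('d') = 4
Position k = 2, exponent = n-1-k = 2
B^2 mod M = 7^2 mod 1009 = 49
Delta = (4 - 10) * 49 mod 1009 = 715
New hash = (1003 + 715) mod 1009 = 709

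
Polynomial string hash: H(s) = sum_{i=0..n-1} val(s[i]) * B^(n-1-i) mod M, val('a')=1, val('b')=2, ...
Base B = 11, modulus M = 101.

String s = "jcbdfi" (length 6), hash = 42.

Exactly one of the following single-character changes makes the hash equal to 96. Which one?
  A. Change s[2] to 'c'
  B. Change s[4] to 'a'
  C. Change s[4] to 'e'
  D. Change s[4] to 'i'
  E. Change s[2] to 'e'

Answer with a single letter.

Option A: s[2]='b'->'c', delta=(3-2)*11^3 mod 101 = 18, hash=42+18 mod 101 = 60
Option B: s[4]='f'->'a', delta=(1-6)*11^1 mod 101 = 46, hash=42+46 mod 101 = 88
Option C: s[4]='f'->'e', delta=(5-6)*11^1 mod 101 = 90, hash=42+90 mod 101 = 31
Option D: s[4]='f'->'i', delta=(9-6)*11^1 mod 101 = 33, hash=42+33 mod 101 = 75
Option E: s[2]='b'->'e', delta=(5-2)*11^3 mod 101 = 54, hash=42+54 mod 101 = 96 <-- target

Answer: E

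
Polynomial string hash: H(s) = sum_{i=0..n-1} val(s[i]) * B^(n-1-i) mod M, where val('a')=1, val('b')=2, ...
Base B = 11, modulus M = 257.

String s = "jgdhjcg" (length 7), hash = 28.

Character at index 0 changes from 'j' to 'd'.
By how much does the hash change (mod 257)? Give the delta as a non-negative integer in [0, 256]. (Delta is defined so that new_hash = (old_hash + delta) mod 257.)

Delta formula: (val(new) - val(old)) * B^(n-1-k) mod M
  val('d') - val('j') = 4 - 10 = -6
  B^(n-1-k) = 11^6 mod 257 = 60
  Delta = -6 * 60 mod 257 = 154

Answer: 154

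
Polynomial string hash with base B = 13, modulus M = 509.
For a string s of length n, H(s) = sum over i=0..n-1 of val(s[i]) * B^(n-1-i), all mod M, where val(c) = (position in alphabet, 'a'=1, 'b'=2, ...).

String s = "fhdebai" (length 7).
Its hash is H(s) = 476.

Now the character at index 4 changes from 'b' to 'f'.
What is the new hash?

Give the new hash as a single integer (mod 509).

Answer: 134

Derivation:
val('b') = 2, val('f') = 6
Position k = 4, exponent = n-1-k = 2
B^2 mod M = 13^2 mod 509 = 169
Delta = (6 - 2) * 169 mod 509 = 167
New hash = (476 + 167) mod 509 = 134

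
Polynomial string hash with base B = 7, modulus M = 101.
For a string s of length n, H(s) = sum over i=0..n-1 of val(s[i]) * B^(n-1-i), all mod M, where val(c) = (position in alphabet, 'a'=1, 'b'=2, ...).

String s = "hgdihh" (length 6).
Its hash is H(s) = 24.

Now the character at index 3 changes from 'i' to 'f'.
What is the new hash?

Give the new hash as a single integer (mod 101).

Answer: 79

Derivation:
val('i') = 9, val('f') = 6
Position k = 3, exponent = n-1-k = 2
B^2 mod M = 7^2 mod 101 = 49
Delta = (6 - 9) * 49 mod 101 = 55
New hash = (24 + 55) mod 101 = 79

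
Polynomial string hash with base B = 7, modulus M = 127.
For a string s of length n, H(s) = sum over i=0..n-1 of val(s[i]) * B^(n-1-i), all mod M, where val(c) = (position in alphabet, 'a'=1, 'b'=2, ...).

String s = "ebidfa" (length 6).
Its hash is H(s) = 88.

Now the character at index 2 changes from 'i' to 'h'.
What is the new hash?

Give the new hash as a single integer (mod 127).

Answer: 126

Derivation:
val('i') = 9, val('h') = 8
Position k = 2, exponent = n-1-k = 3
B^3 mod M = 7^3 mod 127 = 89
Delta = (8 - 9) * 89 mod 127 = 38
New hash = (88 + 38) mod 127 = 126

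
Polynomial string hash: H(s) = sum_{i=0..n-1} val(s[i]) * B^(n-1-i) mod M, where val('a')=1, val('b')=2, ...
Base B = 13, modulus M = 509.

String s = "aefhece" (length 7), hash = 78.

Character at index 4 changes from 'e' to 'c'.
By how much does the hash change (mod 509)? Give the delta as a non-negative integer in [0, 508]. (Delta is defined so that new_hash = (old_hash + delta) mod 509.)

Delta formula: (val(new) - val(old)) * B^(n-1-k) mod M
  val('c') - val('e') = 3 - 5 = -2
  B^(n-1-k) = 13^2 mod 509 = 169
  Delta = -2 * 169 mod 509 = 171

Answer: 171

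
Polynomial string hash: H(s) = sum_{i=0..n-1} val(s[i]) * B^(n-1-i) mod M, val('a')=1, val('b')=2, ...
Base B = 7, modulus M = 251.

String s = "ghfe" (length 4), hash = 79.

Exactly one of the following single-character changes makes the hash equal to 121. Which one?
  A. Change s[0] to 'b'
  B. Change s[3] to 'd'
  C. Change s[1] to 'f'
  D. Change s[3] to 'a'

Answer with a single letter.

Option A: s[0]='g'->'b', delta=(2-7)*7^3 mod 251 = 42, hash=79+42 mod 251 = 121 <-- target
Option B: s[3]='e'->'d', delta=(4-5)*7^0 mod 251 = 250, hash=79+250 mod 251 = 78
Option C: s[1]='h'->'f', delta=(6-8)*7^2 mod 251 = 153, hash=79+153 mod 251 = 232
Option D: s[3]='e'->'a', delta=(1-5)*7^0 mod 251 = 247, hash=79+247 mod 251 = 75

Answer: A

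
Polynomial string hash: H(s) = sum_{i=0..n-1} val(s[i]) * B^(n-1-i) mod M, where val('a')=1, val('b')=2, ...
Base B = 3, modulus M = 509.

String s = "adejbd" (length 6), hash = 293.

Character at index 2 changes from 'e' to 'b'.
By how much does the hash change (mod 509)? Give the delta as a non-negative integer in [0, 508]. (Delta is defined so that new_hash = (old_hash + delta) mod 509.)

Answer: 428

Derivation:
Delta formula: (val(new) - val(old)) * B^(n-1-k) mod M
  val('b') - val('e') = 2 - 5 = -3
  B^(n-1-k) = 3^3 mod 509 = 27
  Delta = -3 * 27 mod 509 = 428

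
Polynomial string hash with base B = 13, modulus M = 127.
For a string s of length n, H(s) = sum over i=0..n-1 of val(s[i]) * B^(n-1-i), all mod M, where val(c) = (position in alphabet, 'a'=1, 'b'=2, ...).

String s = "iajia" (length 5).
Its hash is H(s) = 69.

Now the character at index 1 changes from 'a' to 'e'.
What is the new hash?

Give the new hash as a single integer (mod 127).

val('a') = 1, val('e') = 5
Position k = 1, exponent = n-1-k = 3
B^3 mod M = 13^3 mod 127 = 38
Delta = (5 - 1) * 38 mod 127 = 25
New hash = (69 + 25) mod 127 = 94

Answer: 94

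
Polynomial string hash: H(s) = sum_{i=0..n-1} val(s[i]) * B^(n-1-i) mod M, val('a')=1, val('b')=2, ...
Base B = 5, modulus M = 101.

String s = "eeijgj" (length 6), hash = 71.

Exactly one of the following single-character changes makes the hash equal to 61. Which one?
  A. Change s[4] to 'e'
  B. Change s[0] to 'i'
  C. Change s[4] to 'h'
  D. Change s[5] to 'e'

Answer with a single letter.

Option A: s[4]='g'->'e', delta=(5-7)*5^1 mod 101 = 91, hash=71+91 mod 101 = 61 <-- target
Option B: s[0]='e'->'i', delta=(9-5)*5^5 mod 101 = 77, hash=71+77 mod 101 = 47
Option C: s[4]='g'->'h', delta=(8-7)*5^1 mod 101 = 5, hash=71+5 mod 101 = 76
Option D: s[5]='j'->'e', delta=(5-10)*5^0 mod 101 = 96, hash=71+96 mod 101 = 66

Answer: A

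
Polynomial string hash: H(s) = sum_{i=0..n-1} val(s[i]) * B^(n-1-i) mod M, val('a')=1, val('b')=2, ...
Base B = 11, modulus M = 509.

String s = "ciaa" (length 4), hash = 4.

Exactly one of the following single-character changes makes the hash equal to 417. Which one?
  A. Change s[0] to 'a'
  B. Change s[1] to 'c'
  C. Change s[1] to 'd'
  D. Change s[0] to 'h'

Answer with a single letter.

Option A: s[0]='c'->'a', delta=(1-3)*11^3 mod 509 = 392, hash=4+392 mod 509 = 396
Option B: s[1]='i'->'c', delta=(3-9)*11^2 mod 509 = 292, hash=4+292 mod 509 = 296
Option C: s[1]='i'->'d', delta=(4-9)*11^2 mod 509 = 413, hash=4+413 mod 509 = 417 <-- target
Option D: s[0]='c'->'h', delta=(8-3)*11^3 mod 509 = 38, hash=4+38 mod 509 = 42

Answer: C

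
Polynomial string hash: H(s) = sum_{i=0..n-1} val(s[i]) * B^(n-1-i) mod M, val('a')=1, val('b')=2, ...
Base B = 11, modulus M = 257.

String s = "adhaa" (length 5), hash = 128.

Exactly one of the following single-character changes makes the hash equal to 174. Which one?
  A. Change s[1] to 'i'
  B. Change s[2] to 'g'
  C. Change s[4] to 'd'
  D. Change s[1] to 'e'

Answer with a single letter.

Answer: D

Derivation:
Option A: s[1]='d'->'i', delta=(9-4)*11^3 mod 257 = 230, hash=128+230 mod 257 = 101
Option B: s[2]='h'->'g', delta=(7-8)*11^2 mod 257 = 136, hash=128+136 mod 257 = 7
Option C: s[4]='a'->'d', delta=(4-1)*11^0 mod 257 = 3, hash=128+3 mod 257 = 131
Option D: s[1]='d'->'e', delta=(5-4)*11^3 mod 257 = 46, hash=128+46 mod 257 = 174 <-- target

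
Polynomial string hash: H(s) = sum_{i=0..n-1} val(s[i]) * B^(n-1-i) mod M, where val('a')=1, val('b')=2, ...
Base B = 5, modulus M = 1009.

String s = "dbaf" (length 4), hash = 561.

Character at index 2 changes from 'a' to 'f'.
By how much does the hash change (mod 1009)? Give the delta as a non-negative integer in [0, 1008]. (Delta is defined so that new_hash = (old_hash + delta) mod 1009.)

Delta formula: (val(new) - val(old)) * B^(n-1-k) mod M
  val('f') - val('a') = 6 - 1 = 5
  B^(n-1-k) = 5^1 mod 1009 = 5
  Delta = 5 * 5 mod 1009 = 25

Answer: 25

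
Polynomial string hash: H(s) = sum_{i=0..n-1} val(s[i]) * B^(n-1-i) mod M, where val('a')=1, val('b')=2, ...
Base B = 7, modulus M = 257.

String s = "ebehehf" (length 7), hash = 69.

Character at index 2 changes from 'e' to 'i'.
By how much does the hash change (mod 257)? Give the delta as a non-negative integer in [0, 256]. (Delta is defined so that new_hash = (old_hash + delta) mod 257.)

Answer: 95

Derivation:
Delta formula: (val(new) - val(old)) * B^(n-1-k) mod M
  val('i') - val('e') = 9 - 5 = 4
  B^(n-1-k) = 7^4 mod 257 = 88
  Delta = 4 * 88 mod 257 = 95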